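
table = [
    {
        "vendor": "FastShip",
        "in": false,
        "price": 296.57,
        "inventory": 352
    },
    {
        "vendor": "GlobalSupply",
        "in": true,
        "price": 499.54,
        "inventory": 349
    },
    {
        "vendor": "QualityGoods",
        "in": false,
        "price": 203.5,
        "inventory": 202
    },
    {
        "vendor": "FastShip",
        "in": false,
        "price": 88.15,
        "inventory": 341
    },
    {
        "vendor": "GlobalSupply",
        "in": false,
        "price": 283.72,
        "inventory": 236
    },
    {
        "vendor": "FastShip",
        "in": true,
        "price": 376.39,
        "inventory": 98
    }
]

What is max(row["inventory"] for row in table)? 352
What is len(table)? 6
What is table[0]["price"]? 296.57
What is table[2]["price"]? 203.5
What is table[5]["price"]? 376.39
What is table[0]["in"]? False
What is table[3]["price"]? 88.15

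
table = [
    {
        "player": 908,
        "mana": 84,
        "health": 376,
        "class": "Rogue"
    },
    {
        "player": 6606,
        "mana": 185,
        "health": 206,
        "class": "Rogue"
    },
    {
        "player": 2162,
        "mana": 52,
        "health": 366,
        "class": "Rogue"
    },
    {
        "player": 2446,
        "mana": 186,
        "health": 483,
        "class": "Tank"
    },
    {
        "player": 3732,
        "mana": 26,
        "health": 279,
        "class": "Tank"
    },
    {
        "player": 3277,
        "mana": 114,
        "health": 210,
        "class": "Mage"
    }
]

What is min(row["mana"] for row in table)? 26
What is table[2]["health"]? 366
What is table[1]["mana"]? 185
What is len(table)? 6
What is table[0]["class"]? "Rogue"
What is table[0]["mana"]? 84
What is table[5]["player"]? 3277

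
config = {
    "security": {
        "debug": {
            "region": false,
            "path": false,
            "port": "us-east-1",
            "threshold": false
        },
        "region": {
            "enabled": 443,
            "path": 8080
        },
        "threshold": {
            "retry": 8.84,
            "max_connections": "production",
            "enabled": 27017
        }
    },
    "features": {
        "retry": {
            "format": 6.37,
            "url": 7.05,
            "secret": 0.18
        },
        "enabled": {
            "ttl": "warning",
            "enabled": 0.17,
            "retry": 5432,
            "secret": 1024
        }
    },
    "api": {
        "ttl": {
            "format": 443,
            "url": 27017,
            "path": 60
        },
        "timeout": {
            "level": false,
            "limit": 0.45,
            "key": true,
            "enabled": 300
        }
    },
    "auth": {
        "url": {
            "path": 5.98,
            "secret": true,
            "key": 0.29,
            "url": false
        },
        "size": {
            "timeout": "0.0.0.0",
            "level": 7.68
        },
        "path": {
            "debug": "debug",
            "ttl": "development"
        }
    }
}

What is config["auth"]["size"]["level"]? 7.68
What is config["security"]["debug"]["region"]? False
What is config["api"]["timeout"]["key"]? True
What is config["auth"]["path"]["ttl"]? "development"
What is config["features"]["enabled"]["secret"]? 1024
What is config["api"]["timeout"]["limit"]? 0.45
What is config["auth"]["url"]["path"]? 5.98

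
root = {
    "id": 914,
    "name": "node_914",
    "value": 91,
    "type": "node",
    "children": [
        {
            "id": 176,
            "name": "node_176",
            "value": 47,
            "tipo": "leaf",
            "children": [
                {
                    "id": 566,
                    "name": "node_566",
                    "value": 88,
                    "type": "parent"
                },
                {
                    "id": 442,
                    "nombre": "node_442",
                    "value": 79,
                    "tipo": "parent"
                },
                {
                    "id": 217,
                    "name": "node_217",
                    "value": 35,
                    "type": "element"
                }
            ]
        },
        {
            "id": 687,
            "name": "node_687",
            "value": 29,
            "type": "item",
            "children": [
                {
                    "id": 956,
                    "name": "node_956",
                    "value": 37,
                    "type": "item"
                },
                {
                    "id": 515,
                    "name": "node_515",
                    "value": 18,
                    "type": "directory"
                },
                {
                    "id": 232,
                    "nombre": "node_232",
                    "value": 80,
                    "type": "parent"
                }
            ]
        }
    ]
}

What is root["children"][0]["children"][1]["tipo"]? "parent"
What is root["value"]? 91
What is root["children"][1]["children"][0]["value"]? 37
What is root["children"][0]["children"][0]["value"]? 88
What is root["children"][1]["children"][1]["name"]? "node_515"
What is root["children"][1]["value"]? 29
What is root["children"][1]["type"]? "item"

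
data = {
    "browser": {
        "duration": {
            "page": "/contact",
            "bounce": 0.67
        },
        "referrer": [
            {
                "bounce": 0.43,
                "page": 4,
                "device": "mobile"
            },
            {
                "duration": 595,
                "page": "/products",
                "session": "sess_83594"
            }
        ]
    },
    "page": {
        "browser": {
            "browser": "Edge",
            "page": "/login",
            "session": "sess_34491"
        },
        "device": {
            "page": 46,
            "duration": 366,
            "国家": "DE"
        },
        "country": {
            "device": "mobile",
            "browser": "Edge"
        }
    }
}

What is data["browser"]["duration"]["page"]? "/contact"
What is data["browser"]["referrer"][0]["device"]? "mobile"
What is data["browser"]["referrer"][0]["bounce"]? 0.43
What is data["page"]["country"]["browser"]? "Edge"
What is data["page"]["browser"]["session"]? "sess_34491"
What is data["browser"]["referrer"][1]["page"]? "/products"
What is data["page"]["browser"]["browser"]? "Edge"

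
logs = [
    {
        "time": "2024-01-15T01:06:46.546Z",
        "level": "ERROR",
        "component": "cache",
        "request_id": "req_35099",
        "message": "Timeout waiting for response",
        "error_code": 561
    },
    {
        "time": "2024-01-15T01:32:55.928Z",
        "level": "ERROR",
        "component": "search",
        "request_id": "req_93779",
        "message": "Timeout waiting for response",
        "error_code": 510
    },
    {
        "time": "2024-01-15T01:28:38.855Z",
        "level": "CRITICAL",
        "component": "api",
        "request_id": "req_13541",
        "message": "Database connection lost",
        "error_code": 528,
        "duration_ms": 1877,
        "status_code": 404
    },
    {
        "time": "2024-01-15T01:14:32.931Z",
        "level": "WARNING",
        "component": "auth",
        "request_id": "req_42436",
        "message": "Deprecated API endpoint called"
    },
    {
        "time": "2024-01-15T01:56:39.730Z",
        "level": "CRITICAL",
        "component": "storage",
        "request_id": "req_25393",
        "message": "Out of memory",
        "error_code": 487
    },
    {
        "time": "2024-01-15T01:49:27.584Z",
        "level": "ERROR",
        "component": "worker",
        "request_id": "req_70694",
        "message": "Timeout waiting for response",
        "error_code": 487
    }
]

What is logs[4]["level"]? "CRITICAL"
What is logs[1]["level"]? "ERROR"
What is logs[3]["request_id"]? "req_42436"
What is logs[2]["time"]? "2024-01-15T01:28:38.855Z"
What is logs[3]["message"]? "Deprecated API endpoint called"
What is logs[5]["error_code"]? 487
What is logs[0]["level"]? "ERROR"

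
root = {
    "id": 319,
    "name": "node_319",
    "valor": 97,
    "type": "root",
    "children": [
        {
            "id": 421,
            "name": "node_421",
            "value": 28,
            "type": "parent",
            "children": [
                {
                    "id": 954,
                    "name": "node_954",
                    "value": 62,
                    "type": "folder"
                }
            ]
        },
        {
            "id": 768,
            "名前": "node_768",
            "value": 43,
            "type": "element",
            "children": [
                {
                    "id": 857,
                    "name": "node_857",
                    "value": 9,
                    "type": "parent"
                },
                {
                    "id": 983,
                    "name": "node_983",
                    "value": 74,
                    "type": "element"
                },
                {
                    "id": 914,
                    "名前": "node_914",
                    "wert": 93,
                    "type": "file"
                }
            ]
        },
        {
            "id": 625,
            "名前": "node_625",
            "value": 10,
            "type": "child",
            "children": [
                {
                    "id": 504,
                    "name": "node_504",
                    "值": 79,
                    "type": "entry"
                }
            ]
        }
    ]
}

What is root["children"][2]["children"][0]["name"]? "node_504"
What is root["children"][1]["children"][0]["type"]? "parent"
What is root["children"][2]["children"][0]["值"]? 79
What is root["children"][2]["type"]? "child"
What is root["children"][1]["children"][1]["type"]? "element"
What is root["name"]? "node_319"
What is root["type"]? "root"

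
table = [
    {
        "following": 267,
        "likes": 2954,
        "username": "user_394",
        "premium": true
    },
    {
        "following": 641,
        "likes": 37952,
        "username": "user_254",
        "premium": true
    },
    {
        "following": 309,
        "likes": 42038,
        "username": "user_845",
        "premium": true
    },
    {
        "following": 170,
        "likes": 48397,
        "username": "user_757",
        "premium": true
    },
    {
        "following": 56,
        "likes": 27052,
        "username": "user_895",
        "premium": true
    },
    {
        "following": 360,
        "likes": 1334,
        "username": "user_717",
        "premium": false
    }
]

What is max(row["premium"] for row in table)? True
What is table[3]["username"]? "user_757"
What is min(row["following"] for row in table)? 56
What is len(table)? 6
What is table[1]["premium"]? True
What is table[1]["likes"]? 37952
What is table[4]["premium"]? True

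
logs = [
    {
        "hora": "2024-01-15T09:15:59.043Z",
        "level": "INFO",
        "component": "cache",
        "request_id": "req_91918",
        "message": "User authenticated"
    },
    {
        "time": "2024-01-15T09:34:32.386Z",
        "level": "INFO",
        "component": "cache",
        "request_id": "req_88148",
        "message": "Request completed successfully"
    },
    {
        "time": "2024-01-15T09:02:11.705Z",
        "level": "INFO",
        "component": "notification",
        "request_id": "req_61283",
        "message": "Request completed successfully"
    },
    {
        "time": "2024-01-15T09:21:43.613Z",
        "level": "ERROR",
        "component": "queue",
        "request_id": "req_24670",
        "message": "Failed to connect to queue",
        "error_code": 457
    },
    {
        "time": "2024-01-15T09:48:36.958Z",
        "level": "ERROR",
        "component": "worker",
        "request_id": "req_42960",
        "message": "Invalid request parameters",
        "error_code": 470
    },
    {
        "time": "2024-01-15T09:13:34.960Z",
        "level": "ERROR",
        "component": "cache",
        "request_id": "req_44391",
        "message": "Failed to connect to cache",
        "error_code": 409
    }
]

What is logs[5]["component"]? "cache"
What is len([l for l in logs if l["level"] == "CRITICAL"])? 0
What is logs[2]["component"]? "notification"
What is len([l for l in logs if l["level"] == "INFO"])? 3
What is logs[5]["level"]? "ERROR"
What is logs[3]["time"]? "2024-01-15T09:21:43.613Z"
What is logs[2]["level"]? "INFO"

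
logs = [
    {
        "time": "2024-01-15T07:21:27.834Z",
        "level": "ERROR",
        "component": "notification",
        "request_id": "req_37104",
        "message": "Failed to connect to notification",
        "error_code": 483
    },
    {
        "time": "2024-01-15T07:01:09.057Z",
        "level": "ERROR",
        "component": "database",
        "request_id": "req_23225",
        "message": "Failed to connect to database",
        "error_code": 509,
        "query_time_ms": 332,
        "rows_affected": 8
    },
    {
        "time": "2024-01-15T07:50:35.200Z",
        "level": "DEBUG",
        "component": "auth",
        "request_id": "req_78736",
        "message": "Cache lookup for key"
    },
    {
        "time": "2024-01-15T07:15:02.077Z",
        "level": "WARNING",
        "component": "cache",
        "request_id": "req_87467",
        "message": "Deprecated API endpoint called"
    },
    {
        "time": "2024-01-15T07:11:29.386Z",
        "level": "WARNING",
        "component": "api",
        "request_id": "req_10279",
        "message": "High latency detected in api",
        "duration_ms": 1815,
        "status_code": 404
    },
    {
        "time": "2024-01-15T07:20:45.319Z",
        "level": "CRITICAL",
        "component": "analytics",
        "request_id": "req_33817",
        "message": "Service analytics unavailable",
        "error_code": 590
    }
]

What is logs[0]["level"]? "ERROR"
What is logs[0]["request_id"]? "req_37104"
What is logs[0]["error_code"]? 483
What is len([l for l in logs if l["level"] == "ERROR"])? 2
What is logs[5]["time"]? "2024-01-15T07:20:45.319Z"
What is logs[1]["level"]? "ERROR"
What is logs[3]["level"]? "WARNING"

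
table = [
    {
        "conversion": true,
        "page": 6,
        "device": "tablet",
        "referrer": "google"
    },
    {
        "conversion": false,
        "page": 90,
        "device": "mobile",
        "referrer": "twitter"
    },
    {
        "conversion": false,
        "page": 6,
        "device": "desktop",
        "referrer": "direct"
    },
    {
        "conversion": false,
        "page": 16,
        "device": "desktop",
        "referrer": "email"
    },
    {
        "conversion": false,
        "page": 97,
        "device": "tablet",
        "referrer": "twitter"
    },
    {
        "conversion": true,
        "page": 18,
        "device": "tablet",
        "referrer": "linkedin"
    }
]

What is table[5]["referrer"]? "linkedin"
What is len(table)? 6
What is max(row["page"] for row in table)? 97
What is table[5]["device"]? "tablet"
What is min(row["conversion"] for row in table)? False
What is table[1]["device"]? "mobile"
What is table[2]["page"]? 6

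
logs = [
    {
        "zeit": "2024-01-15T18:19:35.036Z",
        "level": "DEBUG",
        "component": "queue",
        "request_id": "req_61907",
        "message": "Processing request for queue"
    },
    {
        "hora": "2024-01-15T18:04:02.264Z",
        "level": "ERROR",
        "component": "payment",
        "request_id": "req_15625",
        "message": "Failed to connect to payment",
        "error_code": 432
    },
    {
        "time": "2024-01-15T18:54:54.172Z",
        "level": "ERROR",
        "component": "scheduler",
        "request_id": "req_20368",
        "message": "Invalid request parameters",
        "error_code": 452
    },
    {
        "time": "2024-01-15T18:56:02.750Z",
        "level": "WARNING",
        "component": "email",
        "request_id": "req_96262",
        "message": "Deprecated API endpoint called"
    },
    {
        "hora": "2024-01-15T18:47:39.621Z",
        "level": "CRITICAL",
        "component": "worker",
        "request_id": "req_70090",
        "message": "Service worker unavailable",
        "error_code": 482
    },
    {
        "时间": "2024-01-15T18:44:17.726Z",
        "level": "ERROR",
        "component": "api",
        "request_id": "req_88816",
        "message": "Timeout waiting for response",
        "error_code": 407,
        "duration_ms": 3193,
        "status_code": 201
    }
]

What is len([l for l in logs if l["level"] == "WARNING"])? 1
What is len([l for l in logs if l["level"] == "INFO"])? 0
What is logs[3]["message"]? "Deprecated API endpoint called"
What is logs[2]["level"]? "ERROR"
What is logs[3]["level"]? "WARNING"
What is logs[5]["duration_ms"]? 3193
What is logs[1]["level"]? "ERROR"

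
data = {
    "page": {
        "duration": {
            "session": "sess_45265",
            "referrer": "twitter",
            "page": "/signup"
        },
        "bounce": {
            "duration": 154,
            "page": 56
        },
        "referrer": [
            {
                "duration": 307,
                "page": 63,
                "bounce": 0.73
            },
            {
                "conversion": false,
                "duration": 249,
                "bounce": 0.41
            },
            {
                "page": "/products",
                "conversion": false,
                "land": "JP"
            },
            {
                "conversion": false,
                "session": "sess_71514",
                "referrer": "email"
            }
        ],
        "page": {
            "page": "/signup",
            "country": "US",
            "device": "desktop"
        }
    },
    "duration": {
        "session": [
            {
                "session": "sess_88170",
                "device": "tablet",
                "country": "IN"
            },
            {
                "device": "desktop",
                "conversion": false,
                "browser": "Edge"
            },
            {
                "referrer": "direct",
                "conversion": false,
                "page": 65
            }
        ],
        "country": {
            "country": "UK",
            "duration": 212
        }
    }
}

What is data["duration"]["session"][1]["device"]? "desktop"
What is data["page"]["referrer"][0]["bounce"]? 0.73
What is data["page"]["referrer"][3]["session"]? "sess_71514"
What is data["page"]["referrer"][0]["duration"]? 307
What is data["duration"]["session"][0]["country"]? "IN"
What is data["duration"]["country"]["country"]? "UK"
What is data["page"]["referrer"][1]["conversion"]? False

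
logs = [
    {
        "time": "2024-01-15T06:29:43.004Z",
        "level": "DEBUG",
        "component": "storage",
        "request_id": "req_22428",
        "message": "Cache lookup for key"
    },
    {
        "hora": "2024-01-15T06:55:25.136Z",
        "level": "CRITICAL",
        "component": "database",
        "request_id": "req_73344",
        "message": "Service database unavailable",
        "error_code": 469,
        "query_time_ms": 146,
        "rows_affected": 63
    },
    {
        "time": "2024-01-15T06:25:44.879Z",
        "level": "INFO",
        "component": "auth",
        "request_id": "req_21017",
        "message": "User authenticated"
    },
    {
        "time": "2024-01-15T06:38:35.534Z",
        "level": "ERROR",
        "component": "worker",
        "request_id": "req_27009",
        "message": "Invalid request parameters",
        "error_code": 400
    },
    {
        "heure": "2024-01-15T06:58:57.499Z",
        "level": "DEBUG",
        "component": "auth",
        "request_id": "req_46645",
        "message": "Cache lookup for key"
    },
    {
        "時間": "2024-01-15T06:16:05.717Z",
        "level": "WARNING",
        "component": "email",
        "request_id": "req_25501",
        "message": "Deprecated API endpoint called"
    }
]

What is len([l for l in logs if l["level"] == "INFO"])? 1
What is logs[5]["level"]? "WARNING"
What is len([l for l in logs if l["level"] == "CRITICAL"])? 1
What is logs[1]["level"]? "CRITICAL"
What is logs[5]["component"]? "email"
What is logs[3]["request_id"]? "req_27009"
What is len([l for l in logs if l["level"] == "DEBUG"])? 2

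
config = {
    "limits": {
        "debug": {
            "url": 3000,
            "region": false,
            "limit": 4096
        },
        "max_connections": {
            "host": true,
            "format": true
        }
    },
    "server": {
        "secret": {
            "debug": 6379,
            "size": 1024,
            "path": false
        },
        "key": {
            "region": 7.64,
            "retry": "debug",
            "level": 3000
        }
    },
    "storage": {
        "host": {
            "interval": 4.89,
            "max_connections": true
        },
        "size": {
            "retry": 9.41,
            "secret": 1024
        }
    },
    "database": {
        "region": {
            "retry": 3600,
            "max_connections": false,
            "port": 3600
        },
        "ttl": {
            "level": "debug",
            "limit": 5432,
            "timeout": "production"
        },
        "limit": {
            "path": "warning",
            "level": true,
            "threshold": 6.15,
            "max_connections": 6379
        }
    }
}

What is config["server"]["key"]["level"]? 3000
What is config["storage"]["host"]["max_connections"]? True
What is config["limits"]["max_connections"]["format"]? True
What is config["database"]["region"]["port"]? 3600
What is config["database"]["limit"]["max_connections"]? 6379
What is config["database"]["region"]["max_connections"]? False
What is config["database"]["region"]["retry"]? 3600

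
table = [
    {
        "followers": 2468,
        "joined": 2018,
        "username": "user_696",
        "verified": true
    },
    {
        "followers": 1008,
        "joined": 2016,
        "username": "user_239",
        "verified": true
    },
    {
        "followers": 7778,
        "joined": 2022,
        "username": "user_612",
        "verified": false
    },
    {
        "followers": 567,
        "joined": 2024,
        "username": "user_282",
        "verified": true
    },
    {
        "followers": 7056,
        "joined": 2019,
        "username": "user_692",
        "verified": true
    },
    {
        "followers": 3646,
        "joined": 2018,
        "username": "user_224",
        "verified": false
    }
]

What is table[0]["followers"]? 2468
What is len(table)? 6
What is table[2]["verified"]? False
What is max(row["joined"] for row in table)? 2024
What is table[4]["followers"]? 7056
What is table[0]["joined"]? 2018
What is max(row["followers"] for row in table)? 7778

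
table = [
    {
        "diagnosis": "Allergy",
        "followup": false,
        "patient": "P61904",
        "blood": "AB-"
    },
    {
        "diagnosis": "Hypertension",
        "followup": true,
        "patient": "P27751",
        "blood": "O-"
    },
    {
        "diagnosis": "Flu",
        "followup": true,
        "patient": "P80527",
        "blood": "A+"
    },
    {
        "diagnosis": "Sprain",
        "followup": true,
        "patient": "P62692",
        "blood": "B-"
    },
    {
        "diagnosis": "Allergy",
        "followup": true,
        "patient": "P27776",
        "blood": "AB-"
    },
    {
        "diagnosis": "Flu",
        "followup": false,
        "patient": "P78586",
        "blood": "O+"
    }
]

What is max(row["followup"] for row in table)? True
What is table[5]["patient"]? "P78586"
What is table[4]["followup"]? True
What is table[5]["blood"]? "O+"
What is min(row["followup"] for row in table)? False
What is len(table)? 6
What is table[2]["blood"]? "A+"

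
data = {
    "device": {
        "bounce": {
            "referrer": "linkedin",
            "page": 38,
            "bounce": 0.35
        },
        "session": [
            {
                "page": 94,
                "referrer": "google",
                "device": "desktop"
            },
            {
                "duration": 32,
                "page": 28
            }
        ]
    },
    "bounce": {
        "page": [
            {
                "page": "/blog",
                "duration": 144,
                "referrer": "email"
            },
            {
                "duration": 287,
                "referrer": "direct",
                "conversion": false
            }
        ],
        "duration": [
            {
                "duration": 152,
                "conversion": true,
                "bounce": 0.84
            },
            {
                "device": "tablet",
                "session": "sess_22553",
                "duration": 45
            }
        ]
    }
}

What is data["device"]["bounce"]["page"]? 38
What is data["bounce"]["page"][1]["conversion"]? False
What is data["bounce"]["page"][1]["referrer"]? "direct"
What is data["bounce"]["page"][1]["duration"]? 287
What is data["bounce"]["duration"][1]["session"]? "sess_22553"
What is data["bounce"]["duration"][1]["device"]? "tablet"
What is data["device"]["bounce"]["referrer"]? "linkedin"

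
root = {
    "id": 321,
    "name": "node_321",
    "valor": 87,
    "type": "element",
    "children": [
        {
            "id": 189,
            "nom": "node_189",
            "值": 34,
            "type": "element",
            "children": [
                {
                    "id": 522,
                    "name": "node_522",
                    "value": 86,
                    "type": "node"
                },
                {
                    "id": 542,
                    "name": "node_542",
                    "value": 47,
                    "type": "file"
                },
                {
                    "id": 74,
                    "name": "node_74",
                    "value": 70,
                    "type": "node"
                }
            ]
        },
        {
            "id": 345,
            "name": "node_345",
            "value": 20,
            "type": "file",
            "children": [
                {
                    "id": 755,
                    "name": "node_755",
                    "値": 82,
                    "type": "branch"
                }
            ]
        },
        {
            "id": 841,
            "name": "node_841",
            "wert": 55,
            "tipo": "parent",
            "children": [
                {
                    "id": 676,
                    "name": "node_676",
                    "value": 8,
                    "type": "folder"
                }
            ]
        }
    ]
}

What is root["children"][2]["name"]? "node_841"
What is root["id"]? 321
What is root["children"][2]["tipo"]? "parent"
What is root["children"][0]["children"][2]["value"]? 70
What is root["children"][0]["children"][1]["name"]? "node_542"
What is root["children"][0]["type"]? "element"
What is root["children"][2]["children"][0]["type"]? "folder"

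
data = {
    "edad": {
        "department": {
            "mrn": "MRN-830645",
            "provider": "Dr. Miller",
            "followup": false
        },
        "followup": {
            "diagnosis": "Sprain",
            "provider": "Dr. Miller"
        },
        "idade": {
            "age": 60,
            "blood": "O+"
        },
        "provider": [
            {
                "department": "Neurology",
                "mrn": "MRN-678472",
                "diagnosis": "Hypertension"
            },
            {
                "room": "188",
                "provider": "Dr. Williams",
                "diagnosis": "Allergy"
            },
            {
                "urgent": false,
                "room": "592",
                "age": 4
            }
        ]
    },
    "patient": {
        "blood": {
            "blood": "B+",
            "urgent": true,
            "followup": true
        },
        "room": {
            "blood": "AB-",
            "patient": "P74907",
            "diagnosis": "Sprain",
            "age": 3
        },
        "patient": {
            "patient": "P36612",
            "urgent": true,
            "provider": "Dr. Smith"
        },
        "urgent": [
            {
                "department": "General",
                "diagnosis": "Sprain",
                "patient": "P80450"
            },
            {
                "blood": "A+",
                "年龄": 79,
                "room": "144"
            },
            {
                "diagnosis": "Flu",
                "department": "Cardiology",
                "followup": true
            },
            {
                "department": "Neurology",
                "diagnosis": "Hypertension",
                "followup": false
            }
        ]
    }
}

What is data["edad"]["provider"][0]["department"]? "Neurology"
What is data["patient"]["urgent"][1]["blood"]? "A+"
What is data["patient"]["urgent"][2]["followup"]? True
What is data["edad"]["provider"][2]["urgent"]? False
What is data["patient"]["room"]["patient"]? "P74907"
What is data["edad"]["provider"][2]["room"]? "592"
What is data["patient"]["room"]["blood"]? "AB-"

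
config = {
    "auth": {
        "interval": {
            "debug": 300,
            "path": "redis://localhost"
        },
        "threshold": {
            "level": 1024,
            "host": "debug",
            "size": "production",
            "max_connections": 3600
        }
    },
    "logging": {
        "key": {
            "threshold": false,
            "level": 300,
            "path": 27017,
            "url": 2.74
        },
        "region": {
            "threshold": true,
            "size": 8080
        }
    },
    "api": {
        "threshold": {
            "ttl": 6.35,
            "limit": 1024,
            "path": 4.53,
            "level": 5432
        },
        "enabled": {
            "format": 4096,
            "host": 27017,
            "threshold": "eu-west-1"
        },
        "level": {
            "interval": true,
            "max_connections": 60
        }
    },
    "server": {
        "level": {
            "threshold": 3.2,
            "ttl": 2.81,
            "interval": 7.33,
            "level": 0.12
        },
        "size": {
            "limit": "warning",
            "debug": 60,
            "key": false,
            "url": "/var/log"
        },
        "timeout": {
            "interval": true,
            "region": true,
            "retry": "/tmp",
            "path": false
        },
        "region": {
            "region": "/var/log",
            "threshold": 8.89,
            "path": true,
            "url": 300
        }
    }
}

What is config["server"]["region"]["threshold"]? 8.89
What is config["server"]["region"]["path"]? True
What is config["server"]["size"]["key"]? False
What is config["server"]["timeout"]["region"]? True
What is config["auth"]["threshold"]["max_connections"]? 3600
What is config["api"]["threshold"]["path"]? 4.53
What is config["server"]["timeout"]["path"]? False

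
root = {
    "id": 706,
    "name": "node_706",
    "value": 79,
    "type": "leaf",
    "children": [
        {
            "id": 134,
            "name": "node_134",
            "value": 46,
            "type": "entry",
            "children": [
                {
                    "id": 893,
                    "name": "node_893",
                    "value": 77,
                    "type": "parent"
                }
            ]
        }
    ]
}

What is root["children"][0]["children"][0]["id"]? 893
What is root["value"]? 79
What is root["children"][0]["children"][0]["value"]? 77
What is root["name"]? "node_706"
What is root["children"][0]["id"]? 134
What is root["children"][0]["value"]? 46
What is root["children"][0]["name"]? "node_134"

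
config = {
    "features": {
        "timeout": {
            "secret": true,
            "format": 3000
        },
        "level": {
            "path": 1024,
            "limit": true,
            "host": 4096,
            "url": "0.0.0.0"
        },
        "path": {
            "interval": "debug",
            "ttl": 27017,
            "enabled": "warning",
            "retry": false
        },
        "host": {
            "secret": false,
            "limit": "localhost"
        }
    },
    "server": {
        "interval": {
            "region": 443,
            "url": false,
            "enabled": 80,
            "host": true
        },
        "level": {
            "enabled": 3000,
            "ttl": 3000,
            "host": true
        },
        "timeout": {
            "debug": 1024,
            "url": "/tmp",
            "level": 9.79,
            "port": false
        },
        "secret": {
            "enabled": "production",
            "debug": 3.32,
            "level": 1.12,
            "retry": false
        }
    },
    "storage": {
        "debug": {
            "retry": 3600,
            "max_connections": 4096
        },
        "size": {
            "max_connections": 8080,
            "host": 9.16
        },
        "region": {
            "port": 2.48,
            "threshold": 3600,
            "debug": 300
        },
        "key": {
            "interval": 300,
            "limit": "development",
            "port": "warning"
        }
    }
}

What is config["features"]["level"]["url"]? "0.0.0.0"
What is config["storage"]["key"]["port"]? "warning"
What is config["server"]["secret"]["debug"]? 3.32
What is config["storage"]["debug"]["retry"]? 3600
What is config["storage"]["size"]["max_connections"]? 8080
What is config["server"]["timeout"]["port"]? False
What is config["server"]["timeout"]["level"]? 9.79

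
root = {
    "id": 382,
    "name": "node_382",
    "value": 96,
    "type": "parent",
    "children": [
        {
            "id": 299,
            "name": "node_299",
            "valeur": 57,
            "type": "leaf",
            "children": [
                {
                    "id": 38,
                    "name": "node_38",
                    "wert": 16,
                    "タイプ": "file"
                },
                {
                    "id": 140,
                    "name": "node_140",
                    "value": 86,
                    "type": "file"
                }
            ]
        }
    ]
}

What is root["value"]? 96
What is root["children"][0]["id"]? 299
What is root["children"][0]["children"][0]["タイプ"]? "file"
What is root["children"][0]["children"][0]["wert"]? 16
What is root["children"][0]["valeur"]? 57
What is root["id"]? 382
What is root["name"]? "node_382"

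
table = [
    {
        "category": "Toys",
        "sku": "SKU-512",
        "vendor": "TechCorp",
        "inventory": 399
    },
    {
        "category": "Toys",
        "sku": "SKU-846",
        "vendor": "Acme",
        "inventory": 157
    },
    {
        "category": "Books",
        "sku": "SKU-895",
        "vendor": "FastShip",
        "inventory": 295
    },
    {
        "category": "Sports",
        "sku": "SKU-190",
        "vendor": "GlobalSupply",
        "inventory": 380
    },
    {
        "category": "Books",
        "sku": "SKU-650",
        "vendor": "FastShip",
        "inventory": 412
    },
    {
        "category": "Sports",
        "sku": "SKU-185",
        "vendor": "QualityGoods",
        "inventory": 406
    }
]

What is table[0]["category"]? "Toys"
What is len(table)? 6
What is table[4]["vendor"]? "FastShip"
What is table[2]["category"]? "Books"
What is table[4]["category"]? "Books"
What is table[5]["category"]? "Sports"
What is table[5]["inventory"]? 406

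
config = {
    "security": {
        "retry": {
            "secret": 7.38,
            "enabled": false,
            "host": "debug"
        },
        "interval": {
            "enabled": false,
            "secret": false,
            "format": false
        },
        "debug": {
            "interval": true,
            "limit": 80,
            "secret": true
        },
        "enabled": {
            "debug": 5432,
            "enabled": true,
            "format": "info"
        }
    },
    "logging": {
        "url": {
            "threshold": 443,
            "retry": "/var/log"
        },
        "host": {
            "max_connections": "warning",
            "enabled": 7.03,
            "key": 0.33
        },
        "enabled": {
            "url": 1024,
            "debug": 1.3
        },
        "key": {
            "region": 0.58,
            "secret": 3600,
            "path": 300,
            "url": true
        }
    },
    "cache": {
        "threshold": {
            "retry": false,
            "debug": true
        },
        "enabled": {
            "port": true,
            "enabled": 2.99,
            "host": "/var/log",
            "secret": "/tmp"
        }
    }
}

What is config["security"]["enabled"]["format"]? "info"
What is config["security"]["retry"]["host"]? "debug"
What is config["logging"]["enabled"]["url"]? 1024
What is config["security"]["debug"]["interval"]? True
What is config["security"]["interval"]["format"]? False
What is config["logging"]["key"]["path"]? 300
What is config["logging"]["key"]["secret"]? 3600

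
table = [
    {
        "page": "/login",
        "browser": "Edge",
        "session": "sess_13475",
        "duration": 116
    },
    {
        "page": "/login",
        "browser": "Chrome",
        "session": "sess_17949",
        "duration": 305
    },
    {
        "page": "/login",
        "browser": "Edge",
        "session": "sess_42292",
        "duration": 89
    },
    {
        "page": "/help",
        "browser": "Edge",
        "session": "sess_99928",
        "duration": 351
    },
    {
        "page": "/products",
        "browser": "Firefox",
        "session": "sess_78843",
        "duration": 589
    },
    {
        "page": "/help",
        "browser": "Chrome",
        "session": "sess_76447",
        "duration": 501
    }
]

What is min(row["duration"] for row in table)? 89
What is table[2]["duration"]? 89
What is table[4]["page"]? "/products"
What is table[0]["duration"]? 116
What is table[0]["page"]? "/login"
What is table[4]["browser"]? "Firefox"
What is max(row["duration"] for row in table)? 589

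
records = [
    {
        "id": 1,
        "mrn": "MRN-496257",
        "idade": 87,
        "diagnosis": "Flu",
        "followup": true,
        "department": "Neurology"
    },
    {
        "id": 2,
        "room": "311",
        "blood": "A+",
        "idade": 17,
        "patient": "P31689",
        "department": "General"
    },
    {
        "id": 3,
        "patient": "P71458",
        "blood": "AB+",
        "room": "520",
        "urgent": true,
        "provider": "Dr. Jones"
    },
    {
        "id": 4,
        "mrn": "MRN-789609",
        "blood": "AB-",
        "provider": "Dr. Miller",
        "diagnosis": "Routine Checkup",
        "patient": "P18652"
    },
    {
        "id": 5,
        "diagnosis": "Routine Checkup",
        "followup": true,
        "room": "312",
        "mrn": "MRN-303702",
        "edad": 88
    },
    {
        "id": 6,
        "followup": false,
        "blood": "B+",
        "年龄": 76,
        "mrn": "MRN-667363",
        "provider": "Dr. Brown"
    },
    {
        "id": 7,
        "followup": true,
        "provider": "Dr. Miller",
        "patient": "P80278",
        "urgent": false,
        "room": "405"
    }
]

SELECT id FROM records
[1, 2, 3, 4, 5, 6, 7]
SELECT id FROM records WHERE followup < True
[6]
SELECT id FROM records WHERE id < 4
[1, 2, 3]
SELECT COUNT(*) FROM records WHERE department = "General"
1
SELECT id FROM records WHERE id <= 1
[1]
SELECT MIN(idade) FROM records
17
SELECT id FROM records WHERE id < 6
[1, 2, 3, 4, 5]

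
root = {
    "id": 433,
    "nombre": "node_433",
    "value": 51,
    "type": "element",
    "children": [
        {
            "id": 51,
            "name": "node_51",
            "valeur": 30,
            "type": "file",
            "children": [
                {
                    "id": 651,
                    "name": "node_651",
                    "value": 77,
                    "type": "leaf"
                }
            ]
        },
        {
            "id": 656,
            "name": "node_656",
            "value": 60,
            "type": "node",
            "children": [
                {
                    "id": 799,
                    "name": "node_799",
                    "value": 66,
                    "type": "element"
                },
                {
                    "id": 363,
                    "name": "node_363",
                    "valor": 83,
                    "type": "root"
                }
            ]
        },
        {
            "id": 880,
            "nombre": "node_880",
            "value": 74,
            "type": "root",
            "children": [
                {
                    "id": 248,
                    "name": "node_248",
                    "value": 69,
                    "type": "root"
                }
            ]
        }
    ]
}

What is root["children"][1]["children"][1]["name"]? "node_363"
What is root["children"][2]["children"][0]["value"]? 69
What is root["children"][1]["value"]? 60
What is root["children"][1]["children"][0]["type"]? "element"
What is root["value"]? 51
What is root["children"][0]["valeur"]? 30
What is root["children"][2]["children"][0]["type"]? "root"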